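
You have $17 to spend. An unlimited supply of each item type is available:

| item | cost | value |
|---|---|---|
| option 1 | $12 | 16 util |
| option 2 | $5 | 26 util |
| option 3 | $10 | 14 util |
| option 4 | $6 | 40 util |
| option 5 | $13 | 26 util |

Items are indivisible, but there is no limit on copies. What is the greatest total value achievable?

Best value-per-unit is option 4 at 40/6; filling with it alone gives 2×40 = 80.
Optimal mix: 1×option 2 + 2×option 4 → cost 17, value 106.

106 util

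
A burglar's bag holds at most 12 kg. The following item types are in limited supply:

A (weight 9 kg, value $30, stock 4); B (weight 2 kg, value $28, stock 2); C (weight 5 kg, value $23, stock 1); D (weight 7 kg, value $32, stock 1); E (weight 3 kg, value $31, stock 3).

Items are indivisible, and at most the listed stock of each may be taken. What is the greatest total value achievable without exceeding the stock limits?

$121

Best selections within weight 12 and stock limits:
- 1×B + 3×E: weight 11, value 121
- 2×B + 2×E: weight 10, value 118
Best: $121.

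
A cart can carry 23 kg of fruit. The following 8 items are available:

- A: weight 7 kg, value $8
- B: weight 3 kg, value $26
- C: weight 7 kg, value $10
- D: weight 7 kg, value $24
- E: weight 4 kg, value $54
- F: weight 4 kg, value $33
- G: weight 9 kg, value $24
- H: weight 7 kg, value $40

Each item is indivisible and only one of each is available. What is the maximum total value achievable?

$153

Check high-value combinations within 23 kg:
- B+E+F+H: weight 3+4+4+7=18, value 26+54+33+40=153
- D+E+F+H: weight 7+4+4+7=22, value 24+54+33+40=151
- B+D+E+H: weight 3+7+4+7=21, value 26+24+54+40=144
Best: $153.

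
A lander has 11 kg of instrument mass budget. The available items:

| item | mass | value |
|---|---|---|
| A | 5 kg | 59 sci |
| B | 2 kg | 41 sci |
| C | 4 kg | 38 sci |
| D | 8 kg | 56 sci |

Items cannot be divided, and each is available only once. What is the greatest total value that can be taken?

Check high-value combinations within 11 kg:
- A+B+C: mass 5+2+4=11, value 59+41+38=138
- A+B: mass 5+2=7, value 59+41=100
- A+C: mass 5+4=9, value 59+38=97
- B+D: mass 2+8=10, value 41+56=97
- B+C: mass 2+4=6, value 41+38=79
Best: 138 sci.

138 sci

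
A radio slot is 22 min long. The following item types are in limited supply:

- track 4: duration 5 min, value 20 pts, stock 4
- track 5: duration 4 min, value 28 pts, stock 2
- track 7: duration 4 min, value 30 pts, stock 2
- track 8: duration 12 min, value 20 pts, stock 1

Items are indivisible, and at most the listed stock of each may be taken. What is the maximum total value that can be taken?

Best selections within duration 22 and stock limits:
- 1×track 4 + 2×track 5 + 2×track 7: duration 21, value 136
- 2×track 4 + 1×track 5 + 2×track 7: duration 22, value 128
- 2×track 4 + 2×track 5 + 1×track 7: duration 22, value 126
Best: 136 pts.

136 pts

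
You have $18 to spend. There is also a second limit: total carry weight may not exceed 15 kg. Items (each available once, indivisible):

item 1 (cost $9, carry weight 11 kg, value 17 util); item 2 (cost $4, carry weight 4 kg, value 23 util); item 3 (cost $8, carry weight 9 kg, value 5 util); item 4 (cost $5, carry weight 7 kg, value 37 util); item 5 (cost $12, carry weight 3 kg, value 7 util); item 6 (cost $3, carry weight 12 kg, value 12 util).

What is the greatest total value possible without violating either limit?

Feasible sets respecting both limits:
- item 2+item 4: cost 9, carry weight 11, value 60
- item 4+item 5: cost 17, carry weight 10, value 44
- item 1+item 2: cost 13, carry weight 15, value 40
Best: 60 util.

60 util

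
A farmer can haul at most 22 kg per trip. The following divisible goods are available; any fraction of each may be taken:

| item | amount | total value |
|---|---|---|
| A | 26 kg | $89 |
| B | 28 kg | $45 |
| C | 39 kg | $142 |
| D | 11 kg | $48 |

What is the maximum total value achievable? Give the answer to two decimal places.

Take in order of value per unit:
- D (48/11 per unit): all 11 → value 48, running total 48.00
- C (142/39 per unit): 11 of 39 → value 11×142/39 = 40.0513, running total 88.05
Total 88.05.

88.05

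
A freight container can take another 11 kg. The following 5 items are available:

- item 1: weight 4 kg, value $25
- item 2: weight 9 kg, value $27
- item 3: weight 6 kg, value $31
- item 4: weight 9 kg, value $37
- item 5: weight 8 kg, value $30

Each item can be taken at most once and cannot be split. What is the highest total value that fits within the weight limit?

$56

Check high-value combinations within 11 kg:
- item 1+item 3: weight 4+6=10, value 25+31=56
- item 4: weight 9, value 37
- item 3: weight 6, value 31
Best: $56.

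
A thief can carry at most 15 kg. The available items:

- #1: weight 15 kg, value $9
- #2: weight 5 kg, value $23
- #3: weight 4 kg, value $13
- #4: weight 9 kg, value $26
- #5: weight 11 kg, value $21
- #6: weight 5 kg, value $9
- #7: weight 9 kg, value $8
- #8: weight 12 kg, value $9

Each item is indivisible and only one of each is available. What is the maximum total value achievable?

$49

Check high-value combinations within 15 kg:
- #2+#4: weight 5+9=14, value 23+26=49
- #2+#3+#6: weight 5+4+5=14, value 23+13+9=45
- #3+#4: weight 4+9=13, value 13+26=39
Best: $49.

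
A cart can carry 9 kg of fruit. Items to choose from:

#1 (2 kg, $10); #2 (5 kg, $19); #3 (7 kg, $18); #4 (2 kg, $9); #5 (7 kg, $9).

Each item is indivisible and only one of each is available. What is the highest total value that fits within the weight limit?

Check high-value combinations within 9 kg:
- #1+#2+#4: weight 2+5+2=9, value 10+19+9=38
- #1+#2: weight 2+5=7, value 10+19=29
- #2+#4: weight 5+2=7, value 19+9=28
- #1+#3: weight 2+7=9, value 10+18=28
Best: $38.

$38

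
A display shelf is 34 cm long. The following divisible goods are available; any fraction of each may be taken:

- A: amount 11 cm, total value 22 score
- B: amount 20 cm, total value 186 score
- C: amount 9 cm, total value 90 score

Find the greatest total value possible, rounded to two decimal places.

Take in order of value per unit:
- C (90/9 per unit): all 9 → value 90, running total 90.00
- B (186/20 per unit): all 20 → value 186, running total 276.00
- A (22/11 per unit): 5 of 11 → value 5×22/11 = 10.0000, running total 286.00
Total 286.00.

286.00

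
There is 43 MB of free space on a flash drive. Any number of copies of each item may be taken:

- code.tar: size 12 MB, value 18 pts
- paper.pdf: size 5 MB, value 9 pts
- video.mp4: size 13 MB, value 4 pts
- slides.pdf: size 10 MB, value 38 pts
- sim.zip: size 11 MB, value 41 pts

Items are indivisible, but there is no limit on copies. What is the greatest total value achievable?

Best value-per-unit is slides.pdf at 38/10; filling with it alone gives 4×38 = 152.
Optimal mix: 1×slides.pdf + 3×sim.zip → size 43, value 161.

161 pts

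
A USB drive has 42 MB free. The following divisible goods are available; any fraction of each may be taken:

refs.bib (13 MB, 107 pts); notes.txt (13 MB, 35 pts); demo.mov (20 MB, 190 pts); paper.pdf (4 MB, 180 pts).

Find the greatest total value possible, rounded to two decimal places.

490.46

Take in order of value per unit:
- paper.pdf (180/4 per unit): all 4 → value 180, running total 180.00
- demo.mov (190/20 per unit): all 20 → value 190, running total 370.00
- refs.bib (107/13 per unit): all 13 → value 107, running total 477.00
- notes.txt (35/13 per unit): 5 of 13 → value 5×35/13 = 13.4615, running total 490.46
Total 490.46.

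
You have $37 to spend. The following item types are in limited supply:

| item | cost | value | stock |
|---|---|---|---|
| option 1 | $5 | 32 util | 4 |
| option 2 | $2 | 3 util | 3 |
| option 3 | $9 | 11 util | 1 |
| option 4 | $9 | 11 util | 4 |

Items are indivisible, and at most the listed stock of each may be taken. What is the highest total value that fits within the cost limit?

Best selections within cost 37 and stock limits:
- 4×option 1 + 3×option 2 + 1×option 4: cost 35, value 148
- 4×option 1 + 3×option 2 + 1×option 3: cost 35, value 148
- 4×option 1 + 2×option 2 + 1×option 4: cost 33, value 145
Best: 148 util.

148 util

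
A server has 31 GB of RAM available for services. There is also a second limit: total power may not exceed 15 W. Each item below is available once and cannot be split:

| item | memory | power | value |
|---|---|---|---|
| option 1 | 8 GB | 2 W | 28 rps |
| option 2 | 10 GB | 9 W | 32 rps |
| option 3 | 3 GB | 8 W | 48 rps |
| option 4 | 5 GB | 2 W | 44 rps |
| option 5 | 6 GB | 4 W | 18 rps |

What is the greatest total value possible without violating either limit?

120 rps

Feasible sets respecting both limits:
- option 1+option 3+option 4: memory 16, power 12, value 120
- option 3+option 4+option 5: memory 14, power 14, value 110
- option 1+option 2+option 4: memory 23, power 13, value 104
Best: 120 rps.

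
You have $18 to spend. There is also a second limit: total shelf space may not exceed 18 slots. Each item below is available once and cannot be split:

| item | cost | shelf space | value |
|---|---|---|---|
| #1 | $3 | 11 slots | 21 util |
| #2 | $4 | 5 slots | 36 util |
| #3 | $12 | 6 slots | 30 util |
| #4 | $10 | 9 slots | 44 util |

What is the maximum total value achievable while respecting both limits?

80 util

Feasible sets respecting both limits:
- #2+#4: cost 14, shelf space 14, value 80
- #2+#3: cost 16, shelf space 11, value 66
- #1+#2: cost 7, shelf space 16, value 57
- #1+#3: cost 15, shelf space 17, value 51
Best: 80 util.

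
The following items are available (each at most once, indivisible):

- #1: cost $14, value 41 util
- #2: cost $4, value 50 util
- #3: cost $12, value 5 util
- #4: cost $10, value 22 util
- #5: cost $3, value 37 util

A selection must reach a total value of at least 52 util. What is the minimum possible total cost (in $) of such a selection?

Subsets with value ≥ 52, sorted by total cost:
- #2+#5: cost 7, value 87
- #4+#5: cost 13, value 59
- #2+#4: cost 14, value 72
Minimum cost: 7 $.

7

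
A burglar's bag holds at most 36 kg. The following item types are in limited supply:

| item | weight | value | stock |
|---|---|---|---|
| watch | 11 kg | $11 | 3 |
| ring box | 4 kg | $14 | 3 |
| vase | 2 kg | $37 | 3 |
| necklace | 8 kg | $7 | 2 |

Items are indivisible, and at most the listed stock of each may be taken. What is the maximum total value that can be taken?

$167

Top feasible selections:
- 3×ring box + 3×vase + 2×necklace: weight 34, value 167
- 1×watch + 3×ring box + 3×vase: weight 29, value 164
- 2×watch + 2×ring box + 3×vase: weight 36, value 161
Best: $167.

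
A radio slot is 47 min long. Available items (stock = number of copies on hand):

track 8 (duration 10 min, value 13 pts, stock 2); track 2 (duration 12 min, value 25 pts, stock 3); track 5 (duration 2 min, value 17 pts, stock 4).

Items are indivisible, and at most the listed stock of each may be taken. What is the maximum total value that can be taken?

Best selections within duration 47 and stock limits:
- 3×track 2 + 4×track 5: duration 44, value 143
- 1×track 8 + 2×track 2 + 4×track 5: duration 42, value 131
- 3×track 2 + 3×track 5: duration 42, value 126
Best: 143 pts.

143 pts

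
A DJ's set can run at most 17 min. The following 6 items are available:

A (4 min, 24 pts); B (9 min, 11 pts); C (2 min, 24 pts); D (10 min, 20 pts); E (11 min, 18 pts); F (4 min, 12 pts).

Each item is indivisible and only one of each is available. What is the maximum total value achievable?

Check high-value combinations within 17 min:
- A+C+D: duration 4+2+10=16, value 24+24+20=68
- A+C+E: duration 4+2+11=17, value 24+24+18=66
- A+C+F: duration 4+2+4=10, value 24+24+12=60
- A+B+C: duration 4+9+2=15, value 24+11+24=59
Best: 68 pts.

68 pts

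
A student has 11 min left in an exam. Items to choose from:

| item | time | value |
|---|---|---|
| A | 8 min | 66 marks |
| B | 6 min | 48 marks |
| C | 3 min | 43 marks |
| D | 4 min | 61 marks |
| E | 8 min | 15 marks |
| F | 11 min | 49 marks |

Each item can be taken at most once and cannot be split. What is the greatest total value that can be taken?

Check high-value combinations within 11 min:
- B+D: time 6+4=10, value 48+61=109
- A+C: time 8+3=11, value 66+43=109
- C+D: time 3+4=7, value 43+61=104
- B+C: time 6+3=9, value 48+43=91
Best: 109 marks.

109 marks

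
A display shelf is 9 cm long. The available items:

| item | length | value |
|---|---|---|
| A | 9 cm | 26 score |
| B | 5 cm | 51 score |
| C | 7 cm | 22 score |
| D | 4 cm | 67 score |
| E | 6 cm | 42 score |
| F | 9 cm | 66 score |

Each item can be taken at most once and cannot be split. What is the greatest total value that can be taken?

Check high-value combinations within 9 cm:
- B+D: length 5+4=9, value 51+67=118
- D: length 4, value 67
- F: length 9, value 66
- B: length 5, value 51
Best: 118 score.

118 score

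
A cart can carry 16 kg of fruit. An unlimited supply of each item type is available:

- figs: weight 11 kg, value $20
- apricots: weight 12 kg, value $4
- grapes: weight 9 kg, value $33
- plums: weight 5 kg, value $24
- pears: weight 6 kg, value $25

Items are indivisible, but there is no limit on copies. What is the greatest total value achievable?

Best value-per-unit is plums at 24/5; filling with it alone gives 3×24 = 72.
Optimal mix: 2×plums + 1×pears → weight 16, value 73.

$73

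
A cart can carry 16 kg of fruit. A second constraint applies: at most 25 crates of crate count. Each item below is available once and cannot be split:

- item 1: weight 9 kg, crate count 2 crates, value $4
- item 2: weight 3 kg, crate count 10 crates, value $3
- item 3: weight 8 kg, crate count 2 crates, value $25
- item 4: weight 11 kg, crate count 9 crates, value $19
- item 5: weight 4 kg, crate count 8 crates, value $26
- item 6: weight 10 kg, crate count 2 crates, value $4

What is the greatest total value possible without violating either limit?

Feasible sets respecting both limits:
- item 2+item 3+item 5: weight 15, crate count 20, value 54
- item 3+item 5: weight 12, crate count 10, value 51
- item 4+item 5: weight 15, crate count 17, value 45
Best: $54.

$54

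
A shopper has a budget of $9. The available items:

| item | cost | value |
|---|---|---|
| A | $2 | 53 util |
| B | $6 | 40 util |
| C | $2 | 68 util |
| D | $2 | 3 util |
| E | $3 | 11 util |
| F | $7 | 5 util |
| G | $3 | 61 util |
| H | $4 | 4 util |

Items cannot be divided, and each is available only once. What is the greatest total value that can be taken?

185 util

This is a 0/1 knapsack; check combinations near the capacity.
- A+C+D+G: cost 2+2+2+3=9, value 53+68+3+61=185
- A+C+G: cost 2+2+3=7, value 53+68+61=182
- C+E+G: cost 2+3+3=8, value 68+11+61=140
- A+C+D+E: cost 2+2+2+3=9, value 53+68+3+11=135
Best: 185 util.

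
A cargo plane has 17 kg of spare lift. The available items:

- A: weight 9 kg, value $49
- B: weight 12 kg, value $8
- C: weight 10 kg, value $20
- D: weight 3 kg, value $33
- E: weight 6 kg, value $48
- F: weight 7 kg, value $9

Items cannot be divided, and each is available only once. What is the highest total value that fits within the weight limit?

$97

Check high-value combinations within 17 kg:
- A+E: weight 9+6=15, value 49+48=97
- D+E+F: weight 3+6+7=16, value 33+48+9=90
- A+D: weight 9+3=12, value 49+33=82
- D+E: weight 3+6=9, value 33+48=81
Best: $97.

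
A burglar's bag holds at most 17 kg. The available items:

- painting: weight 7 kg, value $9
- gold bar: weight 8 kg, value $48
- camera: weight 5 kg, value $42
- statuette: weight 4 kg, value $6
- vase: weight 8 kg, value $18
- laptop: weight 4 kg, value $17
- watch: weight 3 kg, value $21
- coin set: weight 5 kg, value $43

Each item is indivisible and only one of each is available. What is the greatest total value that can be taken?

$123

Check high-value combinations within 17 kg:
- camera+laptop+watch+coin set: weight 5+4+3+5=17, value 42+17+21+43=123
- gold bar+watch+coin set: weight 8+3+5=16, value 48+21+43=112
- camera+statuette+watch+coin set: weight 5+4+3+5=17, value 42+6+21+43=112
- gold bar+camera+watch: weight 8+5+3=16, value 48+42+21=111
- gold bar+laptop+coin set: weight 8+4+5=17, value 48+17+43=108
Best: $123.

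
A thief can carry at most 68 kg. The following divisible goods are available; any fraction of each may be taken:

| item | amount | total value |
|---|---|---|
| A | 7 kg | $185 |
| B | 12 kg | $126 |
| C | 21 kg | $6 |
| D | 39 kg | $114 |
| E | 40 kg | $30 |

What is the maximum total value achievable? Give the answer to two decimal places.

Take in order of value per unit:
- A (185/7 per unit): all 7 → value 185, running total 185.00
- B (126/12 per unit): all 12 → value 126, running total 311.00
- D (114/39 per unit): all 39 → value 114, running total 425.00
- E (30/40 per unit): 10 of 40 → value 10×30/40 = 7.5000, running total 432.50
Total 432.50.

432.50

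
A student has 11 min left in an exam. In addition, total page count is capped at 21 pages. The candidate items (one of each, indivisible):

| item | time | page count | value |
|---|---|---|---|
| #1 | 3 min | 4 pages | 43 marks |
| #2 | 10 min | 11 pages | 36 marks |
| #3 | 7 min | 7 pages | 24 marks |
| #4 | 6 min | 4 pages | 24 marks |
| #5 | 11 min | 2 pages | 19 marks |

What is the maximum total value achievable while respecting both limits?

67 marks

Feasible sets respecting both limits:
- #1+#3: time 10, page count 11, value 67
- #1+#4: time 9, page count 8, value 67
- #1: time 3, page count 4, value 43
- #2: time 10, page count 11, value 36
Best: 67 marks.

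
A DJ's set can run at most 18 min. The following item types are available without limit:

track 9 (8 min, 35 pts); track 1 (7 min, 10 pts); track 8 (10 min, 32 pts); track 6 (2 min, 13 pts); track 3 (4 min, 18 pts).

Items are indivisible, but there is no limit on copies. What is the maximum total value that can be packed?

117 pts

Best value-per-unit is track 6 at 13/2, and filling with it alone uses duration 9×2=18. No mix of the others beats 9×13 = 117.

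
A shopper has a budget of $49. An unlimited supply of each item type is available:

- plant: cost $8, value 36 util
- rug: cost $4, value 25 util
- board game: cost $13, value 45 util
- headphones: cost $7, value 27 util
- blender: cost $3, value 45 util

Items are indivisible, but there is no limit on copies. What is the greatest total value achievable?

720 util

Best value-per-unit is blender at 45/3, and filling with it alone uses cost 16×3=48. No mix of the others beats 16×45 = 720.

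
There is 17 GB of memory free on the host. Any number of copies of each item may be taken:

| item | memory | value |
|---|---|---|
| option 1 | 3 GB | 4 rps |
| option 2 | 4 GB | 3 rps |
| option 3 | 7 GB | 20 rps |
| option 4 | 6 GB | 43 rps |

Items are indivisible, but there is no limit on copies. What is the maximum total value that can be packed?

Best value-per-unit is option 4 at 43/6; filling with it alone gives 2×43 = 86.
Optimal mix: 1×option 1 + 2×option 4 → memory 15, value 90.

90 rps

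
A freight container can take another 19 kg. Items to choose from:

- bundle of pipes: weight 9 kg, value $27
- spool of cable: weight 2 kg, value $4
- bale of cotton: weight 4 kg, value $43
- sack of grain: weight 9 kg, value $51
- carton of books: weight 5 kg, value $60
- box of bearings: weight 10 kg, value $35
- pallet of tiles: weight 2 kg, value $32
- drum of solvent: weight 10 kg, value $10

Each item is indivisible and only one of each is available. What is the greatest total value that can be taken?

$154

This is a 0/1 knapsack; check combinations near the capacity.
- bale of cotton+sack of grain+carton of books: weight 4+9+5=18, value 43+51+60=154
- spool of cable+sack of grain+carton of books+pallet of tiles: weight 2+9+5+2=18, value 4+51+60+32=147
- sack of grain+carton of books+pallet of tiles: weight 9+5+2=16, value 51+60+32=143
- spool of cable+bale of cotton+carton of books+pallet of tiles: weight 2+4+5+2=13, value 4+43+60+32=139
Best: $154.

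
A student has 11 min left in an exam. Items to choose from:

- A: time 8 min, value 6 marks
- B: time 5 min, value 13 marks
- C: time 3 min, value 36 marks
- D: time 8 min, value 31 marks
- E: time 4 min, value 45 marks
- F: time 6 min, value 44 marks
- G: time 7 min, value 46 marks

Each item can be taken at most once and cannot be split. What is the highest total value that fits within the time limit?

91 marks

Check high-value combinations within 11 min:
- E+G: time 4+7=11, value 45+46=91
- E+F: time 4+6=10, value 45+44=89
- C+G: time 3+7=10, value 36+46=82
Best: 91 marks.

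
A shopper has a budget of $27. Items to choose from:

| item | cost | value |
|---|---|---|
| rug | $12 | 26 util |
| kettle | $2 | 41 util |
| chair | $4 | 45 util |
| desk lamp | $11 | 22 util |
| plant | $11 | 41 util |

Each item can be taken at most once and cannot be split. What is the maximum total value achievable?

127 util

This is a 0/1 knapsack; check combinations near the capacity.
- kettle+chair+plant: cost 2+4+11=17, value 41+45+41=127
- rug+kettle+chair: cost 12+2+4=18, value 26+41+45=112
- rug+chair+plant: cost 12+4+11=27, value 26+45+41=112
- kettle+chair+desk lamp: cost 2+4+11=17, value 41+45+22=108
Best: 127 util.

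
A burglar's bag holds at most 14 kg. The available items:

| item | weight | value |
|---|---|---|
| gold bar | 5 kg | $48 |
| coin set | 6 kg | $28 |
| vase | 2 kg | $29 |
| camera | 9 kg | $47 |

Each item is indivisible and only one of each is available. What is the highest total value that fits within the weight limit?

$105

Check high-value combinations within 14 kg:
- gold bar+coin set+vase: weight 5+6+2=13, value 48+28+29=105
- gold bar+camera: weight 5+9=14, value 48+47=95
- gold bar+vase: weight 5+2=7, value 48+29=77
- gold bar+coin set: weight 5+6=11, value 48+28=76
Best: $105.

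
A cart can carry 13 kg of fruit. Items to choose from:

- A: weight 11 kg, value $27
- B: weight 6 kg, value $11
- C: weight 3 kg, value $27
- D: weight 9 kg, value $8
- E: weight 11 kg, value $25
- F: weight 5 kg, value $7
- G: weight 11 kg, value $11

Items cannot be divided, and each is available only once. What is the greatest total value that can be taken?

Check high-value combinations within 13 kg:
- B+C: weight 6+3=9, value 11+27=38
- C+D: weight 3+9=12, value 27+8=35
- C+F: weight 3+5=8, value 27+7=34
Best: $38.

$38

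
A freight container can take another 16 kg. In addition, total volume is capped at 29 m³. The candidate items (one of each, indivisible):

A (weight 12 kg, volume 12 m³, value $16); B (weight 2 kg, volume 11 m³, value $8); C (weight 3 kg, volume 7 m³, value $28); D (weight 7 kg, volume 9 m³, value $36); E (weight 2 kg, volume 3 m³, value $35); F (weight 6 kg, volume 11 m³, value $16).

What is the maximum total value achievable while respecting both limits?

Feasible sets respecting both limits:
- C+D+E: weight 12, volume 19, value 99
- D+E+F: weight 15, volume 23, value 87
- C+D+F: weight 16, volume 27, value 80
- B+D+E: weight 11, volume 23, value 79
Best: $99.

$99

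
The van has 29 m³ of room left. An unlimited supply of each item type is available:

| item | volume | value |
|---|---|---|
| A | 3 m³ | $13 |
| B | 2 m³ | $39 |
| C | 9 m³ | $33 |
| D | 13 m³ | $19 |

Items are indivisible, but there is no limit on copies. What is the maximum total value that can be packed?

$546

Best value-per-unit is B at 39/2, and filling with it alone uses volume 14×2=28. No mix of the others beats 14×39 = 546.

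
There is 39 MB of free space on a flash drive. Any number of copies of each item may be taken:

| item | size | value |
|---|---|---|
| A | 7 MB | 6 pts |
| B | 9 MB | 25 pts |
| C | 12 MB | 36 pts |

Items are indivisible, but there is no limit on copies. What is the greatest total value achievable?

111 pts

Best value-per-unit is C at 36/12; filling with it alone gives 3×36 = 108.
Optimal mix: 3×B + 1×C → size 39, value 111.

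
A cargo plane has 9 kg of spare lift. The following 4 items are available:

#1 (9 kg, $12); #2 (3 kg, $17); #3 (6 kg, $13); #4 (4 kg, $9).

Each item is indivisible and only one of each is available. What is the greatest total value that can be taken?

This is a 0/1 knapsack; check combinations near the capacity.
- #2+#3: weight 3+6=9, value 17+13=30
- #2+#4: weight 3+4=7, value 17+9=26
- #2: weight 3, value 17
Best: $30.

$30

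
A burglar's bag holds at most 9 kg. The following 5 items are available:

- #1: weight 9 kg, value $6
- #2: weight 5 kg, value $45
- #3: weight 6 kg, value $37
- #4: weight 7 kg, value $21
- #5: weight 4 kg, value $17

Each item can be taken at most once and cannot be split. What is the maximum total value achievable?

Check high-value combinations within 9 kg:
- #2+#5: weight 5+4=9, value 45+17=62
- #2: weight 5, value 45
- #3: weight 6, value 37
- #4: weight 7, value 21
- #5: weight 4, value 17
Best: $62.

$62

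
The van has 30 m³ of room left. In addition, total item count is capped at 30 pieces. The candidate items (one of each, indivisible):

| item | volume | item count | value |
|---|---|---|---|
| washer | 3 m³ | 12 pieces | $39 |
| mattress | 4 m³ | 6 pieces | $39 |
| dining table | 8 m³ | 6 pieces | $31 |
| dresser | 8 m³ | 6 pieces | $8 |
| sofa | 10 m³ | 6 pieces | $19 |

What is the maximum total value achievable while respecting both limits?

Feasible sets respecting both limits:
- washer+mattress+dining table+sofa: volume 25, item count 30, value 128
- washer+mattress+dining table+dresser: volume 23, item count 30, value 117
- washer+mattress+dining table: volume 15, item count 24, value 109
- washer+mattress+dresser+sofa: volume 25, item count 30, value 105
Best: $128.

$128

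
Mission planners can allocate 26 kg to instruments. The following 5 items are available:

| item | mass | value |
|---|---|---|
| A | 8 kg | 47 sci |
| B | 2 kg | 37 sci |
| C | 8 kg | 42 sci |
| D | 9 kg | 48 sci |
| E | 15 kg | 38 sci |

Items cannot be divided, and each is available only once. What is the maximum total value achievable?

137 sci

Check high-value combinations within 26 kg:
- A+C+D: mass 8+8+9=25, value 47+42+48=137
- A+B+D: mass 8+2+9=19, value 47+37+48=132
- B+C+D: mass 2+8+9=19, value 37+42+48=127
Best: 137 sci.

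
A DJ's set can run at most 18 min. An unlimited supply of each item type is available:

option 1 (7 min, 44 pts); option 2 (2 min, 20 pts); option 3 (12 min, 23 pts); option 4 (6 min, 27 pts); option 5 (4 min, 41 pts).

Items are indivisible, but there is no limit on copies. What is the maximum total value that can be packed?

Best value-per-unit is option 5 at 41/4; filling with it alone gives 4×41 = 164.
Optimal mix: 1×option 2 + 4×option 5 → duration 18, value 184.

184 pts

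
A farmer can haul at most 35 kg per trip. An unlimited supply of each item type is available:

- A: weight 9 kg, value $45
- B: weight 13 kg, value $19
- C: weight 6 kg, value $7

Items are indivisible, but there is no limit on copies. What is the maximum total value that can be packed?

$142

Best value-per-unit is A at 45/9; filling with it alone gives 3×45 = 135.
Optimal mix: 3×A + 1×C → weight 33, value 142.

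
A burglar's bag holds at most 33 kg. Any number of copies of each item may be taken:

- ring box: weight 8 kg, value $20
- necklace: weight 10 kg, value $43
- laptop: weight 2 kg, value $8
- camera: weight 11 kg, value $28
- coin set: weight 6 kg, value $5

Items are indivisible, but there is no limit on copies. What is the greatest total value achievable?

Best value-per-unit is necklace at 43/10; filling with it alone gives 3×43 = 129.
Optimal mix: 3×necklace + 1×laptop → weight 32, value 137.

$137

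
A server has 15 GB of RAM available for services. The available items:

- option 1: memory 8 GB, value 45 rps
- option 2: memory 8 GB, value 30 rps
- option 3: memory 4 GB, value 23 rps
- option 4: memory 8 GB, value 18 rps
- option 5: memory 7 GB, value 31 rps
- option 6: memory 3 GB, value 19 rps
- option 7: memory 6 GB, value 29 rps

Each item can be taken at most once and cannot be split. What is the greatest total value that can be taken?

Check high-value combinations within 15 GB:
- option 1+option 3+option 6: memory 8+4+3=15, value 45+23+19=87
- option 1+option 5: memory 8+7=15, value 45+31=76
- option 1+option 7: memory 8+6=14, value 45+29=74
- option 3+option 5+option 6: memory 4+7+3=14, value 23+31+19=73
- option 2+option 3+option 6: memory 8+4+3=15, value 30+23+19=72
Best: 87 rps.

87 rps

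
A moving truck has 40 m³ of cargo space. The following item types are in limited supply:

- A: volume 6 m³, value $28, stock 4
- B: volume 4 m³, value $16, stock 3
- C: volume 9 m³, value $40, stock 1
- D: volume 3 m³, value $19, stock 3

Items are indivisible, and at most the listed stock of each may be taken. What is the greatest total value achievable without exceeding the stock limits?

$197

Top feasible selections:
- 3×A + 1×B + 1×C + 3×D: volume 40, value 197
- 4×A + 1×C + 2×D: volume 39, value 190
- 3×A + 3×B + 3×D: volume 39, value 189
- 4×A + 1×B + 1×C + 1×D: volume 40, value 187
Best: $197.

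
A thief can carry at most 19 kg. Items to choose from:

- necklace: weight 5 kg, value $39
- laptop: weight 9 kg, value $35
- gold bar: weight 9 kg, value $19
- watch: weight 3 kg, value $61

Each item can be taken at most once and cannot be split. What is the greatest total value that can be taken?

$135

Check high-value combinations within 19 kg:
- necklace+laptop+watch: weight 5+9+3=17, value 39+35+61=135
- necklace+gold bar+watch: weight 5+9+3=17, value 39+19+61=119
- necklace+watch: weight 5+3=8, value 39+61=100
Best: $135.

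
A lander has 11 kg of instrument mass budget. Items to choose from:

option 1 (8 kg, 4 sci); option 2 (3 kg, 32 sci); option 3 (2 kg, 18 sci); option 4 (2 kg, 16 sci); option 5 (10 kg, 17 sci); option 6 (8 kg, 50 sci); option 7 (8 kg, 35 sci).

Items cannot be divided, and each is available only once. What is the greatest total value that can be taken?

82 sci

This is a 0/1 knapsack; check combinations near the capacity.
- option 2+option 6: mass 3+8=11, value 32+50=82
- option 3+option 6: mass 2+8=10, value 18+50=68
- option 2+option 7: mass 3+8=11, value 32+35=67
Best: 82 sci.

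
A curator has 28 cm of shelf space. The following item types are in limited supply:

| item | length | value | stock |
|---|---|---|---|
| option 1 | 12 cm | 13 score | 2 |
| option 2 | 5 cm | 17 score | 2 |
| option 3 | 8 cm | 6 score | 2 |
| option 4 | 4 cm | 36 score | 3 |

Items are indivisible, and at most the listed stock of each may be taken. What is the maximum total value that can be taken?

Best selections within length 28 and stock limits:
- 2×option 2 + 3×option 4: length 22, value 142
- 1×option 2 + 1×option 3 + 3×option 4: length 25, value 131
Best: 142 score.

142 score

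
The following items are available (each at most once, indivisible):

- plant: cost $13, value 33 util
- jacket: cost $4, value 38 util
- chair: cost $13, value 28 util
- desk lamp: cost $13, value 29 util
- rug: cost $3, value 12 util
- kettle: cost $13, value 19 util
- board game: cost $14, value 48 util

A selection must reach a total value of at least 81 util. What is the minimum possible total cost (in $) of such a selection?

18

Subsets with value ≥ 81, sorted by total cost:
- jacket+board game: cost 18, value 86
- plant+jacket+rug: cost 20, value 83
- jacket+rug+board game: cost 21, value 98
- plant+board game: cost 27, value 81
Minimum cost: 18 $.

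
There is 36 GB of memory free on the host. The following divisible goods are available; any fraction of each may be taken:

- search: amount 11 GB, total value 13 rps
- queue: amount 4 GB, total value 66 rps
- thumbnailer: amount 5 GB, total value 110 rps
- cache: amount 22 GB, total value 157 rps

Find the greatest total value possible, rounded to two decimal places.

338.91

Take in order of value per unit:
- thumbnailer (110/5 per unit): all 5 → value 110, running total 110.00
- queue (66/4 per unit): all 4 → value 66, running total 176.00
- cache (157/22 per unit): all 22 → value 157, running total 333.00
- search (13/11 per unit): 5 of 11 → value 5×13/11 = 5.9091, running total 338.91
Total 338.91.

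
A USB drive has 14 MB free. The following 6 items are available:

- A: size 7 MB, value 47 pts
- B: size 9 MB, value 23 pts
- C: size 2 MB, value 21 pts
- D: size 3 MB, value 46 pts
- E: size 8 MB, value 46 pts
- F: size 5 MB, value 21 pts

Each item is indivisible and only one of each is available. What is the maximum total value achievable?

This is a 0/1 knapsack; check combinations near the capacity.
- A+C+D: size 7+2+3=12, value 47+21+46=114
- C+D+E: size 2+3+8=13, value 21+46+46=113
- A+D: size 7+3=10, value 47+46=93
Best: 114 pts.

114 pts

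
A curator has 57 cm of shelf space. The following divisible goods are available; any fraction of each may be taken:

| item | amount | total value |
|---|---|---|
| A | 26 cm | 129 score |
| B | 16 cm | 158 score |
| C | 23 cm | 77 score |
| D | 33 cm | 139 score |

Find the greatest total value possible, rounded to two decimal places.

Take in order of value per unit:
- B (158/16 per unit): all 16 → value 158, running total 158.00
- A (129/26 per unit): all 26 → value 129, running total 287.00
- D (139/33 per unit): 15 of 33 → value 15×139/33 = 63.1818, running total 350.18
Total 350.18.

350.18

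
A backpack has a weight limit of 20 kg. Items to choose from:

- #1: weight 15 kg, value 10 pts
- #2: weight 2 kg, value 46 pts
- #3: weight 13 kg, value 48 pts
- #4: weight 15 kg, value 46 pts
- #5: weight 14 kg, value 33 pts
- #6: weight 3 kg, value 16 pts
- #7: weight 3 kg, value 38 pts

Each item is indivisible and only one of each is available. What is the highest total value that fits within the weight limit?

132 pts

Check high-value combinations within 20 kg:
- #2+#3+#7: weight 2+13+3=18, value 46+48+38=132
- #2+#4+#7: weight 2+15+3=20, value 46+46+38=130
- #2+#5+#7: weight 2+14+3=19, value 46+33+38=117
- #2+#3+#6: weight 2+13+3=18, value 46+48+16=110
Best: 132 pts.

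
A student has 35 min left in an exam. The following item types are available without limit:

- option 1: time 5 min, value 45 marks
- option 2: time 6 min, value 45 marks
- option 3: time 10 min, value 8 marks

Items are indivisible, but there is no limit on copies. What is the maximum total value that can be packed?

Best value-per-unit is option 1 at 45/5, and filling with it alone uses time 7×5=35. No mix of the others beats 7×45 = 315.

315 marks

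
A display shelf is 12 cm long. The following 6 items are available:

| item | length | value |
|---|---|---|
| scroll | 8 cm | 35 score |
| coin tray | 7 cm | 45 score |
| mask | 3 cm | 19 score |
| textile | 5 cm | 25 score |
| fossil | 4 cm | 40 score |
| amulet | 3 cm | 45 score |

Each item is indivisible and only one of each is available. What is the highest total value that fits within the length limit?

110 score

Check high-value combinations within 12 cm:
- textile+fossil+amulet: length 5+4+3=12, value 25+40+45=110
- mask+fossil+amulet: length 3+4+3=10, value 19+40+45=104
- coin tray+amulet: length 7+3=10, value 45+45=90
- mask+textile+amulet: length 3+5+3=11, value 19+25+45=89
Best: 110 score.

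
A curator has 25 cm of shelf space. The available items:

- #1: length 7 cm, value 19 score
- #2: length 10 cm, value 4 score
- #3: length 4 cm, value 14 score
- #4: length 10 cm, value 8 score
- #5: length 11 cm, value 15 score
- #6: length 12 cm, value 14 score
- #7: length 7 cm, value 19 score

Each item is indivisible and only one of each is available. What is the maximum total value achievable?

53 score

This is a 0/1 knapsack; check combinations near the capacity.
- #1+#5+#7: length 7+11+7=25, value 19+15+19=53
- #1+#3+#7: length 7+4+7=18, value 19+14+19=52
- #1+#3+#5: length 7+4+11=22, value 19+14+15=48
- #3+#5+#7: length 4+11+7=22, value 14+15+19=48
Best: 53 score.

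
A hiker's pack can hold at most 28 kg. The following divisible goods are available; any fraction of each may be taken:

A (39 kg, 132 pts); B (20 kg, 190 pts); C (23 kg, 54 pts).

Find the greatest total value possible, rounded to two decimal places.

217.08

Take in order of value per unit:
- B (190/20 per unit): all 20 → value 190, running total 190.00
- A (132/39 per unit): 8 of 39 → value 8×132/39 = 27.0769, running total 217.08
Total 217.08.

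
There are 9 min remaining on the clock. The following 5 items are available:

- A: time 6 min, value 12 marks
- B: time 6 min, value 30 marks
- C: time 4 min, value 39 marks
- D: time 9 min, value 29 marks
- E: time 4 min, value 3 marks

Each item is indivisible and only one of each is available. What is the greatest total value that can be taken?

42 marks

Check high-value combinations within 9 min:
- C+E: time 4+4=8, value 39+3=42
- C: time 4, value 39
- B: time 6, value 30
Best: 42 marks.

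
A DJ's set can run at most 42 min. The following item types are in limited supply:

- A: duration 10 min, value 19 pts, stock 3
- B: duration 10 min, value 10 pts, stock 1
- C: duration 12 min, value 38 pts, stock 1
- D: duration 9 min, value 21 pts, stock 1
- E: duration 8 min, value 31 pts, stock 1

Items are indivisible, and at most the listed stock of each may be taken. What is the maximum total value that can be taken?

Best selections within duration 42 and stock limits:
- 1×A + 1×C + 1×D + 1×E: duration 39, value 109
- 2×A + 1×C + 1×E: duration 40, value 107
- 1×B + 1×C + 1×D + 1×E: duration 39, value 100
- 1×A + 1×B + 1×C + 1×E: duration 40, value 98
Best: 109 pts.

109 pts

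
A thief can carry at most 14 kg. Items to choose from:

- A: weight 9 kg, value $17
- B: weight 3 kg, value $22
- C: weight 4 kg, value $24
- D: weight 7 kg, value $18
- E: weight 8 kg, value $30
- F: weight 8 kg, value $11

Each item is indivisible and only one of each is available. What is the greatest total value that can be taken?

Check high-value combinations within 14 kg:
- B+C+D: weight 3+4+7=14, value 22+24+18=64
- C+E: weight 4+8=12, value 24+30=54
- B+E: weight 3+8=11, value 22+30=52
Best: $64.

$64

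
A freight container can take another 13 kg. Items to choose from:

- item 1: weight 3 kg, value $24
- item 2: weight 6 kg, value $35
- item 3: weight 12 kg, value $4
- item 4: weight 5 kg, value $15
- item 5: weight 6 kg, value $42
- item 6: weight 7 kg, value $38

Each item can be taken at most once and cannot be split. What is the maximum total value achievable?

$80

This is a 0/1 knapsack; check combinations near the capacity.
- item 5+item 6: weight 6+7=13, value 42+38=80
- item 2+item 5: weight 6+6=12, value 35+42=77
- item 2+item 6: weight 6+7=13, value 35+38=73
- item 1+item 5: weight 3+6=9, value 24+42=66
Best: $80.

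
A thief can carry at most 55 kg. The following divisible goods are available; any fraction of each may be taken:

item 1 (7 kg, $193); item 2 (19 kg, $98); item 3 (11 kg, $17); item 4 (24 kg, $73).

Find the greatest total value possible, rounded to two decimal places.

371.73

Take in order of value per unit:
- item 1 (193/7 per unit): all 7 → value 193, running total 193.00
- item 2 (98/19 per unit): all 19 → value 98, running total 291.00
- item 4 (73/24 per unit): all 24 → value 73, running total 364.00
- item 3 (17/11 per unit): 5 of 11 → value 5×17/11 = 7.7273, running total 371.73
Total 371.73.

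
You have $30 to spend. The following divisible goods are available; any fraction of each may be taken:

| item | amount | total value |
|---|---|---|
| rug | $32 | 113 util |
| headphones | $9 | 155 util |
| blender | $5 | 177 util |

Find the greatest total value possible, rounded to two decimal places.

Take in order of value per unit:
- blender (177/5 per unit): all 5 → value 177, running total 177.00
- headphones (155/9 per unit): all 9 → value 155, running total 332.00
- rug (113/32 per unit): 16 of 32 → value 16×113/32 = 56.5000, running total 388.50
Total 388.50.

388.50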